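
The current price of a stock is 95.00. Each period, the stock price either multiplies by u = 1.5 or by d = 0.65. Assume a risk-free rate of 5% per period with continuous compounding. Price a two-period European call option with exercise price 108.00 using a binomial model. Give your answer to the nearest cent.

21.32

Risk-neutral probability p = (e^0.05 − 0.65)/(1.5 − 0.65) = 0.4013/0.8500 = 0.4721
Terminal stock prices: S_uu = 213.8, S_ud = 92.62, S_dd = 40.14
Terminal payoffs (S − K): max(105.8, 0) = 105.8, max(-15.38, 0) = 0, max(-67.86, 0) = 0
Node u (S = 142.5): V_u = e^(−0.05)·[0.4721·105.7500 + 0.5279·0.0000] = 47.4881
Node d (S = 61.75): V_d = e^(−0.05)·[0.4721·0.0000 + 0.5279·0.0000] = 0.0000
Node 0 (S = 95): V_0 = e^(−0.05)·[0.4721·47.4881 + 0.5279·0.0000] = 21.3250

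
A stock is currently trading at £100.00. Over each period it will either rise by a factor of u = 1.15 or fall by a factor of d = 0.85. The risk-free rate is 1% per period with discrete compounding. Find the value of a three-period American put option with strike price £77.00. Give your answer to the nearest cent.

Risk-neutral probability p = (1 + 0.01 − 0.85)/(1.15 − 0.85) = 0.1600/0.3000 = 0.5333
Terminal stock prices: S_uuu = 152.1, S_uud = 112.4, S_udd = 83.09, S_ddd = 61.41
Terminal payoffs (K − S): max(-75.09, 0) = 0, max(-35.41, 0) = 0, max(-6.087, 0) = 0, max(15.59, 0) = 15.59
Node uu (S = 132.2): continuation = 1/1.01·[0.5333·0.0000 + 0.4667·0.0000] = 0.0000; exercise value = 0.0000 ≤ continuation, so V_uu = 0.0000
Node ud (S = 97.75): continuation = 1/1.01·[0.5333·0.0000 + 0.4667·0.0000] = 0.0000; exercise value = 0.0000 ≤ continuation, so V_ud = 0.0000
Node dd (S = 72.25): continuation = 1/1.01·[0.5333·0.0000 + 0.4667·15.5875] = 7.2021; exercise value = 4.7500 ≤ continuation, so V_dd = 7.2021
Node u (S = 115): continuation = 1/1.01·[0.5333·0.0000 + 0.4667·0.0000] = 0.0000; exercise value = 0.0000 ≤ continuation, so V_u = 0.0000
Node d (S = 85): continuation = 1/1.01·[0.5333·0.0000 + 0.4667·7.2021] = 3.3277; exercise value = 0.0000 ≤ continuation, so V_d = 3.3277
Node 0 (S = 100): continuation = 1/1.01·[0.5333·0.0000 + 0.4667·3.3277] = 1.5376; exercise value = 0.0000 ≤ continuation, so V_0 = 1.5376

£1.54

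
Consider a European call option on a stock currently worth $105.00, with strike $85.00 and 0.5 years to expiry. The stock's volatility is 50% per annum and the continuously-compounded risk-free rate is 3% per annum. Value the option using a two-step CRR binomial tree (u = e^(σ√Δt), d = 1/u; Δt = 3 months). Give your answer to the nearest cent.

$27.55

CRR parameters: u = e^(σ√Δt) = e^(0.5·√0.25) = 1.2840, d = 1/u = 0.7788
Per-period rate: rΔt = 0.03·0.25 = 0.0075, so R = e^0.0075 = 1.0075
Risk-neutral probability p = (e^0.0075 − 0.7788)/(1.2840 − 0.7788) = 0.2287/0.5052 = 0.4527
Terminal stock prices: S_uu = 173.1, S_ud = 105, S_dd = 63.69
Terminal payoffs (S − K): max(88.12, 0) = 88.12, max(20, 0) = 20, max(-21.31, 0) = 0
Node u (S = 134.8): V_u = e^(−0.0075)·[0.4527·88.1157 + 0.5473·20.0000] = 50.4578
Node d (S = 81.77): V_d = e^(−0.0075)·[0.4527·20.0000 + 0.5473·0.0000] = 8.9868
Node 0 (S = 105): V_0 = e^(−0.0075)·[0.4527·50.4578 + 0.5473·8.9868] = 27.5543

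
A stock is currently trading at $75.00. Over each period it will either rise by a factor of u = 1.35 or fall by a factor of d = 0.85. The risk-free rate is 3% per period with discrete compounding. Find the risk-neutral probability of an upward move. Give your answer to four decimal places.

Risk-neutral probability p = (1 + 0.03 − 0.85)/(1.35 − 0.85) = 0.1800/0.5000 = 0.3600

p = 0.3600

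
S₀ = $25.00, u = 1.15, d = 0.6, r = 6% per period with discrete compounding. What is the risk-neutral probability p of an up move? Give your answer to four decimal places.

Risk-neutral probability p = (1 + 0.06 − 0.6)/(1.15 − 0.6) = 0.4600/0.5500 = 0.8364

p = 0.8364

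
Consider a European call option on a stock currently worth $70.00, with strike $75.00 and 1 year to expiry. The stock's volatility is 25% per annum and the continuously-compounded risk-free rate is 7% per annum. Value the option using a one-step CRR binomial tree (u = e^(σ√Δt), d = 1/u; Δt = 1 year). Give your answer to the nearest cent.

CRR parameters: u = e^(σ√Δt) = e^(0.25·√1) = 1.2840, d = 1/u = 0.7788
Per-period rate: rΔt = 0.07·1 = 0.07, so R = e^0.07 = 1.0725
Risk-neutral probability p = (e^0.07 − 0.7788)/(1.2840 − 0.7788) = 0.2937/0.5052 = 0.5813
Terminal stock prices: S_u = 89.88, S_d = 54.52
Terminal payoffs (S − K): max(14.88, 0) = 14.88, max(-20.48, 0) = 0
Node 0 (S = 70): V_0 = e^(−0.07)·[0.5813·14.8818 + 0.4187·0.0000] = 8.0665

$8.07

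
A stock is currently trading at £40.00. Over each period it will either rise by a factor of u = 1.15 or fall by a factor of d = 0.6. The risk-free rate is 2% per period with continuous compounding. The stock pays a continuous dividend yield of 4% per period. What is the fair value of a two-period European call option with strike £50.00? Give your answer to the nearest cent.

£1.33

Per-period risk-free factor R = e^0.02 = 1.0202; dividend-adjusted growth = e^(0.02−0.04) = 0.9802.
Risk-neutral probability p = (0.9802 − 0.6)/(1.15 − 0.6) = 0.3802/0.5500 = 0.6913
Terminal stock prices: S_uu = 52.9, S_ud = 27.6, S_dd = 14.4
Terminal payoffs (S − K): max(2.9, 0) = 2.9, max(-22.4, 0) = 0, max(-35.6, 0) = 0
Node u (S = 46): V_u = e^(−0.02)·[0.6913·2.9000 + 0.3087·0.0000] = 1.9650
Node d (S = 24): V_d = e^(−0.02)·[0.6913·0.0000 + 0.3087·0.0000] = 0.0000
Node 0 (S = 40): V_0 = e^(−0.02)·[0.6913·1.9650 + 0.3087·0.0000] = 1.3314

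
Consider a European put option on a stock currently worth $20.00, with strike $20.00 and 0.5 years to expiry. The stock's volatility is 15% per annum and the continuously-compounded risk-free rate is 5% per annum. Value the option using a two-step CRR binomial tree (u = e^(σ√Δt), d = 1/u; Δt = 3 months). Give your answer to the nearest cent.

$0.51

CRR parameters: u = e^(σ√Δt) = e^(0.15·√0.25) = 1.0779, d = 1/u = 0.9277
Per-period rate: rΔt = 0.05·0.25 = 0.0125, so R = e^0.0125 = 1.0126
Risk-neutral probability p = (e^0.0125 − 0.9277)/(1.0779 − 0.9277) = 0.0848/0.1501 = 0.5650
Terminal stock prices: S_uu = 23.24, S_ud = 20, S_dd = 17.21
Terminal payoffs (K − S): max(-3.237, 0) = 0, max(0, 0) = 0, max(2.786, 0) = 2.786
Node u (S = 21.56): V_u = e^(−0.0125)·[0.5650·0.0000 + 0.4350·0.0000] = 0.0000
Node d (S = 18.55): V_d = e^(−0.0125)·[0.5650·0.0000 + 0.4350·2.7858] = 1.1967
Node 0 (S = 20): V_0 = e^(−0.0125)·[0.5650·0.0000 + 0.4350·1.1967] = 0.5140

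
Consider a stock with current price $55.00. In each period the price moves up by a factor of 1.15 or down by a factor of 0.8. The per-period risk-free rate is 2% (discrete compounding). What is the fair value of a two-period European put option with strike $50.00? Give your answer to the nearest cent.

$1.96

Risk-neutral probability p = (1 + 0.02 − 0.8)/(1.15 − 0.8) = 0.2200/0.3500 = 0.6286
Terminal stock prices: S_uu = 72.74, S_ud = 50.6, S_dd = 35.2
Terminal payoffs (K − S): max(-22.74, 0) = 0, max(-0.6, 0) = 0, max(14.8, 0) = 14.8
Node u (S = 63.25): V_u = 1/1.02·[0.6286·0.0000 + 0.3714·0.0000] = 0.0000
Node d (S = 44): V_d = 1/1.02·[0.6286·0.0000 + 0.3714·14.8000] = 5.3894
Node 0 (S = 55): V_0 = 1/1.02·[0.6286·0.0000 + 0.3714·5.3894] = 1.9625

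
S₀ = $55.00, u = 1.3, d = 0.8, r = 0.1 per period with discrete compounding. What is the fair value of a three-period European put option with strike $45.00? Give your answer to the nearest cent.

$0.81

Risk-neutral probability p = (1 + 0.1 − 0.8)/(1.3 − 0.8) = 0.3000/0.5000 = 0.6000
Terminal stock prices: S_uuu = 120.8, S_uud = 74.36, S_udd = 45.76, S_ddd = 28.16
Terminal payoffs (K − S): max(-75.84, 0) = 0, max(-29.36, 0) = 0, max(-0.76, 0) = 0, max(16.84, 0) = 16.84
Node uu (S = 92.95): V_uu = 1/1.1·[0.6000·0.0000 + 0.4000·0.0000] = 0.0000
Node ud (S = 57.2): V_ud = 1/1.1·[0.6000·0.0000 + 0.4000·0.0000] = 0.0000
Node dd (S = 35.2): V_dd = 1/1.1·[0.6000·0.0000 + 0.4000·16.8400] = 6.1236
Node u (S = 71.5): V_u = 1/1.1·[0.6000·0.0000 + 0.4000·0.0000] = 0.0000
Node d (S = 44): V_d = 1/1.1·[0.6000·0.0000 + 0.4000·6.1236] = 2.2268
Node 0 (S = 55): V_0 = 1/1.1·[0.6000·0.0000 + 0.4000·2.2268] = 0.8097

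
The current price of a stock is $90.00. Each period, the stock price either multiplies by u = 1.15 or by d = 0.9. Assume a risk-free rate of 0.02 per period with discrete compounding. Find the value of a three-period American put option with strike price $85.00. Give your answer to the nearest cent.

$3.43

Risk-neutral probability p = (1 + 0.02 − 0.9)/(1.15 − 0.9) = 0.1200/0.2500 = 0.4800
Terminal stock prices: S_uuu = 136.9, S_uud = 107.1, S_udd = 83.83, S_ddd = 65.61
Terminal payoffs (K − S): max(-51.88, 0) = 0, max(-22.12, 0) = 0, max(1.165, 0) = 1.165, max(19.39, 0) = 19.39
Node uu (S = 119): continuation = 1/1.02·[0.4800·0.0000 + 0.5200·0.0000] = 0.0000; exercise value = 0.0000 ≤ continuation, so V_uu = 0.0000
Node ud (S = 93.15): continuation = 1/1.02·[0.4800·0.0000 + 0.5200·1.1650] = 0.5939; exercise value = 0.0000 ≤ continuation, so V_ud = 0.5939
Node dd (S = 72.9): continuation = 1/1.02·[0.4800·1.1650 + 0.5200·19.3900] = 10.4333; exercise value = 12.1000 > continuation, so V_dd = 12.1000 (exercise)
Node u (S = 103.5): continuation = 1/1.02·[0.4800·0.0000 + 0.5200·0.5939] = 0.3028; exercise value = 0.0000 ≤ continuation, so V_u = 0.3028
Node d (S = 81): continuation = 1/1.02·[0.4800·0.5939 + 0.5200·12.1000] = 6.4481; exercise value = 4.0000 ≤ continuation, so V_d = 6.4481
Node 0 (S = 90): continuation = 1/1.02·[0.4800·0.3028 + 0.5200·6.4481] = 3.4298; exercise value = 0.0000 ≤ continuation, so V_0 = 3.4298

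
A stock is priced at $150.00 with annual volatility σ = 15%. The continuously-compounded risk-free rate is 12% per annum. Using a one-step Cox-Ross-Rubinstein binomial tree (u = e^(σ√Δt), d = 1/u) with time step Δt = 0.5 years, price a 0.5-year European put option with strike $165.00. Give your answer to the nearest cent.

CRR parameters: u = e^(σ√Δt) = e^(0.15·√0.5) = 1.1119, d = 1/u = 0.8994
Per-period rate: rΔt = 0.12·0.5 = 0.06, so R = e^0.06 = 1.0618
Risk-neutral probability p = (e^0.06 − 0.8994)/(1.1119 − 0.8994) = 0.1625/0.2125 = 0.7645
Terminal stock prices: S_u = 166.8, S_d = 134.9
Terminal payoffs (K − S): max(-1.784, 0) = 0, max(30.1, 0) = 30.1
Node 0 (S = 150): V_0 = e^(−0.06)·[0.7645·0.0000 + 0.2355·30.0952] = 6.6757

$6.68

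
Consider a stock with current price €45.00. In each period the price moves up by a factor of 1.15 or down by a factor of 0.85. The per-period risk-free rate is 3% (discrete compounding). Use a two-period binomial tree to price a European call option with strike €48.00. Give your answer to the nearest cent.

€3.91

Risk-neutral probability p = (1 + 0.03 − 0.85)/(1.15 − 0.85) = 0.1800/0.3000 = 0.6000
Terminal stock prices: S_uu = 59.51, S_ud = 43.99, S_dd = 32.51
Terminal payoffs (S − K): max(11.51, 0) = 11.51, max(-4.013, 0) = 0, max(-15.49, 0) = 0
Node u (S = 51.75): V_u = 1/1.03·[0.6000·11.5125 + 0.4000·0.0000] = 6.7063
Node d (S = 38.25): V_d = 1/1.03·[0.6000·0.0000 + 0.4000·0.0000] = 0.0000
Node 0 (S = 45): V_0 = 1/1.03·[0.6000·6.7063 + 0.4000·0.0000] = 3.9066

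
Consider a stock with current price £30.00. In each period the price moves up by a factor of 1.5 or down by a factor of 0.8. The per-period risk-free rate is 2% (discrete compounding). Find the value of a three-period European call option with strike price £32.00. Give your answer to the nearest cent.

Risk-neutral probability p = (1 + 0.02 − 0.8)/(1.5 − 0.8) = 0.2200/0.7000 = 0.3143
Terminal stock prices: S_uuu = 101.2, S_uud = 54, S_udd = 28.8, S_ddd = 15.36
Terminal payoffs (S − K): max(69.25, 0) = 69.25, max(22, 0) = 22, max(-3.2, 0) = 0, max(-16.64, 0) = 0
Node uu (S = 67.5): V_uu = 1/1.02·[0.3143·69.2500 + 0.6857·22.0000] = 36.1275
Node ud (S = 36): V_ud = 1/1.02·[0.3143·22.0000 + 0.6857·0.0000] = 6.7787
Node dd (S = 19.2): V_dd = 1/1.02·[0.3143·0.0000 + 0.6857·0.0000] = 0.0000
Node u (S = 45): V_u = 1/1.02·[0.3143·36.1275 + 0.6857·6.7787] = 15.6888
Node d (S = 24): V_d = 1/1.02·[0.3143·6.7787 + 0.6857·0.0000] = 2.0887
Node 0 (S = 30): V_0 = 1/1.02·[0.3143·15.6888 + 0.6857·2.0887] = 6.2382

£6.24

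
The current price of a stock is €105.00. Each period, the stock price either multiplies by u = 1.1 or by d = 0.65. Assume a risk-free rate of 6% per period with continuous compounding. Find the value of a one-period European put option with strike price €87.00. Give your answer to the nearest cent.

Risk-neutral probability p = (e^0.06 − 0.65)/(1.1 − 0.65) = 0.4118/0.4500 = 0.9152
Terminal stock prices: S_u = 115.5, S_d = 68.25
Terminal payoffs (K − S): max(-28.5, 0) = 0, max(18.75, 0) = 18.75
Node 0 (S = 105): V_0 = e^(−0.06)·[0.9152·0.0000 + 0.0848·18.7500] = 1.4975

€1.50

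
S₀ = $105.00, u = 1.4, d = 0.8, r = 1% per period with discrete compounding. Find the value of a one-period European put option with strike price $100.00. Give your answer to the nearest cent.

Risk-neutral probability p = (1 + 0.01 − 0.8)/(1.4 − 0.8) = 0.2100/0.6000 = 0.3500
Terminal stock prices: S_u = 147, S_d = 84
Terminal payoffs (K − S): max(-47, 0) = 0, max(16, 0) = 16
Node 0 (S = 105): V_0 = 1/1.01·[0.3500·0.0000 + 0.6500·16.0000] = 10.2970

$10.30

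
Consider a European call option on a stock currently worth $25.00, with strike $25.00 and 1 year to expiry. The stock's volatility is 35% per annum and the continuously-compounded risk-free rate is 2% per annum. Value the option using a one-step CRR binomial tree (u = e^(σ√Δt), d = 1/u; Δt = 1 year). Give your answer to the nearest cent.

$4.54

CRR parameters: u = e^(σ√Δt) = e^(0.35·√1) = 1.4191, d = 1/u = 0.7047
Per-period rate: rΔt = 0.02·1 = 0.02, so R = e^0.02 = 1.0202
Risk-neutral probability p = (e^0.02 − 0.7047)/(1.4191 − 0.7047) = 0.3155/0.7144 = 0.4417
Terminal stock prices: S_u = 35.48, S_d = 17.62
Terminal payoffs (S − K): max(10.48, 0) = 10.48, max(-7.383, 0) = 0
Node 0 (S = 25): V_0 = e^(−0.02)·[0.4417·10.4767 + 0.5583·0.0000] = 4.5355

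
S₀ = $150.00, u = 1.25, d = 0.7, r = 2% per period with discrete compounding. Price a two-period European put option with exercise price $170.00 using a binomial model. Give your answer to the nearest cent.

Risk-neutral probability p = (1 + 0.02 − 0.7)/(1.25 − 0.7) = 0.3200/0.5500 = 0.5818
Terminal stock prices: S_uu = 234.4, S_ud = 131.2, S_dd = 73.5
Terminal payoffs (K − S): max(-64.38, 0) = 0, max(38.75, 0) = 38.75, max(96.5, 0) = 96.5
Node u (S = 187.5): V_u = 1/1.02·[0.5818·0.0000 + 0.4182·38.7500] = 15.8868
Node d (S = 105): V_d = 1/1.02·[0.5818·38.7500 + 0.4182·96.5000] = 61.6667
Node 0 (S = 150): V_0 = 1/1.02·[0.5818·15.8868 + 0.4182·61.6667] = 34.3442

$34.34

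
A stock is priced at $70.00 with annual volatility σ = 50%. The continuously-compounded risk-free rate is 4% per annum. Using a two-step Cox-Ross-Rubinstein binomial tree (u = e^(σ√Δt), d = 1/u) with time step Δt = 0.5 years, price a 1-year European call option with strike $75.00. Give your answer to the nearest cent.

CRR parameters: u = e^(σ√Δt) = e^(0.5·√0.5) = 1.4241, d = 1/u = 0.7022
Per-period rate: rΔt = 0.04·0.5 = 0.02, so R = e^0.02 = 1.0202
Risk-neutral probability p = (e^0.02 − 0.7022)/(1.4241 − 0.7022) = 0.3180/0.7219 = 0.4405
Terminal stock prices: S_uu = 142, S_ud = 70, S_dd = 34.51
Terminal payoffs (S − K): max(66.97, 0) = 66.97, max(-5, 0) = 0, max(-40.49, 0) = 0
Node u (S = 99.69): V_u = e^(−0.02)·[0.4405·66.9680 + 0.5595·0.0000] = 28.9155
Node d (S = 49.15): V_d = e^(−0.02)·[0.4405·0.0000 + 0.5595·0.0000] = 0.0000
Node 0 (S = 70): V_0 = e^(−0.02)·[0.4405·28.9155 + 0.5595·0.0000] = 12.4852

$12.49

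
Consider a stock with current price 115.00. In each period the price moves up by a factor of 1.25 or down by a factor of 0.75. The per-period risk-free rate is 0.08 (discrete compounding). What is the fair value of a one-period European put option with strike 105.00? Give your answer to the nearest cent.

5.90

Risk-neutral probability p = (1 + 0.08 − 0.75)/(1.25 − 0.75) = 0.3300/0.5000 = 0.6600
Terminal stock prices: S_u = 143.8, S_d = 86.25
Terminal payoffs (K − S): max(-38.75, 0) = 0, max(18.75, 0) = 18.75
Node 0 (S = 115): V_0 = 1/1.08·[0.6600·0.0000 + 0.3400·18.7500] = 5.9028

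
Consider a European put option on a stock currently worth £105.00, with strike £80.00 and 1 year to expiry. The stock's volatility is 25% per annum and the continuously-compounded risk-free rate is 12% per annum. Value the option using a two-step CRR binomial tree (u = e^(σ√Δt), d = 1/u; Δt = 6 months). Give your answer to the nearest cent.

CRR parameters: u = e^(σ√Δt) = e^(0.25·√0.5) = 1.1934, d = 1/u = 0.8380
Per-period rate: rΔt = 0.12·0.5 = 0.06, so R = e^0.06 = 1.0618
Risk-neutral probability p = (e^0.06 − 0.8380)/(1.1934 − 0.8380) = 0.2239/0.3554 = 0.6299
Terminal stock prices: S_uu = 149.5, S_ud = 105, S_dd = 73.73
Terminal payoffs (K − S): max(-69.53, 0) = 0, max(-25, 0) = 0, max(6.27, 0) = 6.27
Node u (S = 125.3): V_u = e^(−0.06)·[0.6299·0.0000 + 0.3701·0.0000] = 0.0000
Node d (S = 87.99): V_d = e^(−0.06)·[0.6299·0.0000 + 0.3701·6.2702] = 2.1854
Node 0 (S = 105): V_0 = e^(−0.06)·[0.6299·0.0000 + 0.3701·2.1854] = 0.7617

£0.76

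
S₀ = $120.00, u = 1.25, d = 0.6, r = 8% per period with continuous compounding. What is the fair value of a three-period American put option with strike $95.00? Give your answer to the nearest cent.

$7.02

Risk-neutral probability p = (e^0.08 − 0.6)/(1.25 − 0.6) = 0.4833/0.6500 = 0.7435
Terminal stock prices: S_uuu = 234.4, S_uud = 112.5, S_udd = 54, S_ddd = 25.92
Terminal payoffs (K − S): max(-139.4, 0) = 0, max(-17.5, 0) = 0, max(41, 0) = 41, max(69.08, 0) = 69.08
Node uu (S = 187.5): continuation = e^(−0.08)·[0.7435·0.0000 + 0.2565·0.0000] = 0.0000; exercise value = 0.0000 ≤ continuation, so V_uu = 0.0000
Node ud (S = 90): continuation = e^(−0.08)·[0.7435·0.0000 + 0.2565·41.0000] = 9.7073; exercise value = 5.0000 ≤ continuation, so V_ud = 9.7073
Node dd (S = 43.2): continuation = e^(−0.08)·[0.7435·41.0000 + 0.2565·69.0800] = 44.4961; exercise value = 51.8000 > continuation, so V_dd = 51.8000 (exercise)
Node u (S = 150): continuation = e^(−0.08)·[0.7435·0.0000 + 0.2565·9.7073] = 2.2983; exercise value = 0.0000 ≤ continuation, so V_u = 2.2983
Node d (S = 72): continuation = e^(−0.08)·[0.7435·9.7073 + 0.2565·51.8000] = 18.9269; exercise value = 23.0000 > continuation, so V_d = 23.0000 (exercise)
Node 0 (S = 120): continuation = e^(−0.08)·[0.7435·2.2983 + 0.2565·23.0000] = 7.0230; exercise value = 0.0000 ≤ continuation, so V_0 = 7.0230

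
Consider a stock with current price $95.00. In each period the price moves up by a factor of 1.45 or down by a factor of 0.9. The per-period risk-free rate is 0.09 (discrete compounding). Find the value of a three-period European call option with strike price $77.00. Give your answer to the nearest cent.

$37.22

Risk-neutral probability p = (1 + 0.09 − 0.9)/(1.45 − 0.9) = 0.1900/0.5500 = 0.3455
Terminal stock prices: S_uuu = 289.6, S_uud = 179.8, S_udd = 111.6, S_ddd = 69.26
Terminal payoffs (S − K): max(212.6, 0) = 212.6, max(102.8, 0) = 102.8, max(34.58, 0) = 34.58, max(-7.745, 0) = 0
Node uu (S = 199.7): V_uu = 1/1.09·[0.3455·212.6194 + 0.6545·102.7638] = 129.0953
Node ud (S = 124): V_ud = 1/1.09·[0.3455·102.7638 + 0.6545·34.5775] = 53.3328
Node dd (S = 76.95): V_dd = 1/1.09·[0.3455·34.5775 + 0.6545·0.0000] = 10.9587
Node u (S = 137.8): V_u = 1/1.09·[0.3455·129.0953 + 0.6545·53.3328] = 72.9406
Node d (S = 85.5): V_d = 1/1.09·[0.3455·53.3328 + 0.6545·10.9587] = 23.4835
Node 0 (S = 95): V_0 = 1/1.09·[0.3455·72.9406 + 0.6545·23.4835] = 37.2190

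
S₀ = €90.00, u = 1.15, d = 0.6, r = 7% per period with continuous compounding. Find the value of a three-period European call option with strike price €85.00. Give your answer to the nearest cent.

€26.66

Risk-neutral probability p = (e^0.07 − 0.6)/(1.15 − 0.6) = 0.4725/0.5500 = 0.8591
Terminal stock prices: S_uuu = 136.9, S_uud = 71.41, S_udd = 37.26, S_ddd = 19.44
Terminal payoffs (S − K): max(51.88, 0) = 51.88, max(-13.59, 0) = 0, max(-47.74, 0) = 0, max(-65.56, 0) = 0
Node uu (S = 119): V_uu = e^(−0.07)·[0.8591·51.8787 + 0.1409·0.0000] = 41.5562
Node ud (S = 62.1): V_ud = e^(−0.07)·[0.8591·0.0000 + 0.1409·0.0000] = 0.0000
Node dd (S = 32.4): V_dd = e^(−0.07)·[0.8591·0.0000 + 0.1409·0.0000] = 0.0000
Node u (S = 103.5): V_u = e^(−0.07)·[0.8591·41.5562 + 0.1409·0.0000] = 33.2875
Node d (S = 54): V_d = e^(−0.07)·[0.8591·0.0000 + 0.1409·0.0000] = 0.0000
Node 0 (S = 90): V_0 = e^(−0.07)·[0.8591·33.2875 + 0.1409·0.0000] = 26.6641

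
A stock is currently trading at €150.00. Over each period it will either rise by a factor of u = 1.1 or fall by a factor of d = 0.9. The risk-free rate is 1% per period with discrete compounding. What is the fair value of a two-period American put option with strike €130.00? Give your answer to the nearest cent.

Risk-neutral probability p = (1 + 0.01 − 0.9)/(1.1 − 0.9) = 0.1100/0.2000 = 0.5500
Terminal stock prices: S_uu = 181.5, S_ud = 148.5, S_dd = 121.5
Terminal payoffs (K − S): max(-51.5, 0) = 0, max(-18.5, 0) = 0, max(8.5, 0) = 8.5
Node u (S = 165): continuation = 1/1.01·[0.5500·0.0000 + 0.4500·0.0000] = 0.0000; exercise value = 0.0000 ≤ continuation, so V_u = 0.0000
Node d (S = 135): continuation = 1/1.01·[0.5500·0.0000 + 0.4500·8.5000] = 3.7871; exercise value = 0.0000 ≤ continuation, so V_d = 3.7871
Node 0 (S = 150): continuation = 1/1.01·[0.5500·0.0000 + 0.4500·3.7871] = 1.6873; exercise value = 0.0000 ≤ continuation, so V_0 = 1.6873

€1.69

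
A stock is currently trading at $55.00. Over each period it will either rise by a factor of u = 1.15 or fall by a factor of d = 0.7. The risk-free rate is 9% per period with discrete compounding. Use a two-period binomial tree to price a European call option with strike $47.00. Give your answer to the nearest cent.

Risk-neutral probability p = (1 + 0.09 − 0.7)/(1.15 − 0.7) = 0.3900/0.4500 = 0.8667
Terminal stock prices: S_uu = 72.74, S_ud = 44.27, S_dd = 26.95
Terminal payoffs (S − K): max(25.74, 0) = 25.74, max(-2.725, 0) = 0, max(-20.05, 0) = 0
Node u (S = 63.25): V_u = 1/1.09·[0.8667·25.7375 + 0.1333·0.0000] = 20.4641
Node d (S = 38.5): V_d = 1/1.09·[0.8667·0.0000 + 0.1333·0.0000] = 0.0000
Node 0 (S = 55): V_0 = 1/1.09·[0.8667·20.4641 + 0.1333·0.0000] = 16.2711

$16.27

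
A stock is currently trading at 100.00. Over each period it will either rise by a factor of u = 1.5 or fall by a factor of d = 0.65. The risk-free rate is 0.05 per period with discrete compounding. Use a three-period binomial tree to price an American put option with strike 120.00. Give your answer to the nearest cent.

34.18

Risk-neutral probability p = (1 + 0.05 − 0.65)/(1.5 − 0.65) = 0.4000/0.8500 = 0.4706
Terminal stock prices: S_uuu = 337.5, S_uud = 146.2, S_udd = 63.38, S_ddd = 27.46
Terminal payoffs (K − S): max(-217.5, 0) = 0, max(-26.25, 0) = 0, max(56.62, 0) = 56.62, max(92.54, 0) = 92.54
Node uu (S = 225): continuation = 1/1.05·[0.4706·0.0000 + 0.5294·0.0000] = 0.0000; exercise value = 0.0000 ≤ continuation, so V_uu = 0.0000
Node ud (S = 97.5): continuation = 1/1.05·[0.4706·0.0000 + 0.5294·56.6250] = 28.5504; exercise value = 22.5000 ≤ continuation, so V_ud = 28.5504
Node dd (S = 42.25): continuation = 1/1.05·[0.4706·56.6250 + 0.5294·92.5375] = 72.0357; exercise value = 77.7500 > continuation, so V_dd = 77.7500 (exercise)
Node u (S = 150): continuation = 1/1.05·[0.4706·0.0000 + 0.5294·28.5504] = 14.3952; exercise value = 0.0000 ≤ continuation, so V_u = 14.3952
Node d (S = 65): continuation = 1/1.05·[0.4706·28.5504 + 0.5294·77.7500] = 51.9974; exercise value = 55.0000 > continuation, so V_d = 55.0000 (exercise)
Node 0 (S = 100): continuation = 1/1.05·[0.4706·14.3952 + 0.5294·55.0000] = 34.1827; exercise value = 20.0000 ≤ continuation, so V_0 = 34.1827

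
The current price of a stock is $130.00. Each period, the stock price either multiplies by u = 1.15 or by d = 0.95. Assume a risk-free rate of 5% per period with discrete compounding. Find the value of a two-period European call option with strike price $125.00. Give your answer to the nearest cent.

Risk-neutral probability p = (1 + 0.05 − 0.95)/(1.15 − 0.95) = 0.1000/0.2000 = 0.5000
Terminal stock prices: S_uu = 171.9, S_ud = 142, S_dd = 117.3
Terminal payoffs (S − K): max(46.92, 0) = 46.92, max(17.03, 0) = 17.03, max(-7.675, 0) = 0
Node u (S = 149.5): V_u = 1/1.05·[0.5000·46.9250 + 0.5000·17.0250] = 30.4524
Node d (S = 123.5): V_d = 1/1.05·[0.5000·17.0250 + 0.5000·0.0000] = 8.1071
Node 0 (S = 130): V_0 = 1/1.05·[0.5000·30.4524 + 0.5000·8.1071] = 18.3617

$18.36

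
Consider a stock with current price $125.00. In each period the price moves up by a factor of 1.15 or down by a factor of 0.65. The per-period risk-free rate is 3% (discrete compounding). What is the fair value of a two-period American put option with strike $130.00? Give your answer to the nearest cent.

Risk-neutral probability p = (1 + 0.03 − 0.65)/(1.15 − 0.65) = 0.3800/0.5000 = 0.7600
Terminal stock prices: S_uu = 165.3, S_ud = 93.44, S_dd = 52.81
Terminal payoffs (K − S): max(-35.31, 0) = 0, max(36.56, 0) = 36.56, max(77.19, 0) = 77.19
Node u (S = 143.8): continuation = 1/1.03·[0.7600·0.0000 + 0.2400·36.5625] = 8.5194; exercise value = 0.0000 ≤ continuation, so V_u = 8.5194
Node d (S = 81.25): continuation = 1/1.03·[0.7600·36.5625 + 0.2400·77.1875] = 44.9636; exercise value = 48.7500 > continuation, so V_d = 48.7500 (exercise)
Node 0 (S = 125): continuation = 1/1.03·[0.7600·8.5194 + 0.2400·48.7500] = 17.6454; exercise value = 5.0000 ≤ continuation, so V_0 = 17.6454

$17.65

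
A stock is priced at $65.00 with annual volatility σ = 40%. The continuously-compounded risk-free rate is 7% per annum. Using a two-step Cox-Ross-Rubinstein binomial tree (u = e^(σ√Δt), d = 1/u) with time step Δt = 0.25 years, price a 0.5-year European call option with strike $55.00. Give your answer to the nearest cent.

CRR parameters: u = e^(σ√Δt) = e^(0.4·√0.25) = 1.2214, d = 1/u = 0.8187
Per-period rate: rΔt = 0.07·0.25 = 0.0175, so R = e^0.0175 = 1.0177
Risk-neutral probability p = (e^0.0175 − 0.8187)/(1.2214 − 0.8187) = 0.1989/0.4027 = 0.4940
Terminal stock prices: S_uu = 96.97, S_ud = 65, S_dd = 43.57
Terminal payoffs (S − K): max(41.97, 0) = 41.97, max(10, 0) = 10, max(-11.43, 0) = 0
Node u (S = 79.39): V_u = e^(−0.0175)·[0.4940·41.9686 + 0.5060·10.0000] = 25.3453
Node d (S = 53.22): V_d = e^(−0.0175)·[0.4940·10.0000 + 0.5060·0.0000] = 4.8544
Node 0 (S = 65): V_0 = e^(−0.0175)·[0.4940·25.3453 + 0.5060·4.8544] = 14.7172

$14.72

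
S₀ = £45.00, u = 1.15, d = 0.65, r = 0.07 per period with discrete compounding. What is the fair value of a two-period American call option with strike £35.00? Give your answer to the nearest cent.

Risk-neutral probability p = (1 + 0.07 − 0.65)/(1.15 − 0.65) = 0.4200/0.5000 = 0.8400
Terminal stock prices: S_uu = 59.51, S_ud = 33.64, S_dd = 19.01
Terminal payoffs (S − K): max(24.51, 0) = 24.51, max(-1.363, 0) = 0, max(-15.99, 0) = 0
Node u (S = 51.75): continuation = 1/1.07·[0.8400·24.5125 + 0.1600·0.0000] = 19.2435; exercise value = 16.7500 ≤ continuation, so V_u = 19.2435
Node d (S = 29.25): continuation = 1/1.07·[0.8400·0.0000 + 0.1600·0.0000] = 0.0000; exercise value = 0.0000 ≤ continuation, so V_d = 0.0000
Node 0 (S = 45): continuation = 1/1.07·[0.8400·19.2435 + 0.1600·0.0000] = 15.1070; exercise value = 10.0000 ≤ continuation, so V_0 = 15.1070

£15.11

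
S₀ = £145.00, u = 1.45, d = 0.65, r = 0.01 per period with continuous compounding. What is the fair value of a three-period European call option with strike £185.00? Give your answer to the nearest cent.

£27.01

Risk-neutral probability p = (e^0.01 − 0.65)/(1.45 − 0.65) = 0.3601/0.8000 = 0.4501
Terminal stock prices: S_uuu = 442.1, S_uud = 198.2, S_udd = 88.83, S_ddd = 39.82
Terminal payoffs (S − K): max(257.1, 0) = 257.1, max(13.16, 0) = 13.16, max(-96.17, 0) = 0, max(-145.2, 0) = 0
Node uu (S = 304.9): V_uu = e^(−0.01)·[0.4501·257.0506 + 0.5499·13.1606] = 121.7033
Node ud (S = 136.7): V_ud = e^(−0.01)·[0.4501·13.1606 + 0.5499·0.0000] = 5.8642
Node dd (S = 61.26): V_dd = e^(−0.01)·[0.4501·0.0000 + 0.5499·0.0000] = 0.0000
Node u (S = 210.2): V_u = e^(−0.01)·[0.4501·121.7033 + 0.5499·5.8642] = 57.4219
Node d (S = 94.25): V_d = e^(−0.01)·[0.4501·5.8642 + 0.5499·0.0000] = 2.6130
Node 0 (S = 145): V_0 = e^(−0.01)·[0.4501·57.4219 + 0.5499·2.6130] = 27.0090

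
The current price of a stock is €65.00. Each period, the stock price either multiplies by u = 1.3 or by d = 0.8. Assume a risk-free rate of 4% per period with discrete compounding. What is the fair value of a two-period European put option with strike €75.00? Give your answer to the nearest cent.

Risk-neutral probability p = (1 + 0.04 − 0.8)/(1.3 − 0.8) = 0.2400/0.5000 = 0.4800
Terminal stock prices: S_uu = 109.9, S_ud = 67.6, S_dd = 41.6
Terminal payoffs (K − S): max(-34.85, 0) = 0, max(7.4, 0) = 7.4, max(33.4, 0) = 33.4
Node u (S = 84.5): V_u = 1/1.04·[0.4800·0.0000 + 0.5200·7.4000] = 3.7000
Node d (S = 52): V_d = 1/1.04·[0.4800·7.4000 + 0.5200·33.4000] = 20.1154
Node 0 (S = 65): V_0 = 1/1.04·[0.4800·3.7000 + 0.5200·20.1154] = 11.7654

€11.77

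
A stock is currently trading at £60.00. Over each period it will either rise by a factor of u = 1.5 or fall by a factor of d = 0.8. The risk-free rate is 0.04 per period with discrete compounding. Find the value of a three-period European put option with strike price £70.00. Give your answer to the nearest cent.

Risk-neutral probability p = (1 + 0.04 − 0.8)/(1.5 − 0.8) = 0.2400/0.7000 = 0.3429
Terminal stock prices: S_uuu = 202.5, S_uud = 108, S_udd = 57.6, S_ddd = 30.72
Terminal payoffs (K − S): max(-132.5, 0) = 0, max(-38, 0) = 0, max(12.4, 0) = 12.4, max(39.28, 0) = 39.28
Node uu (S = 135): V_uu = 1/1.04·[0.3429·0.0000 + 0.6571·0.0000] = 0.0000
Node ud (S = 72): V_ud = 1/1.04·[0.3429·0.0000 + 0.6571·12.4000] = 7.8352
Node dd (S = 38.4): V_dd = 1/1.04·[0.3429·12.4000 + 0.6571·39.2800] = 28.9077
Node u (S = 90): V_u = 1/1.04·[0.3429·0.0000 + 0.6571·7.8352] = 4.9508
Node d (S = 48): V_d = 1/1.04·[0.3429·7.8352 + 0.6571·28.9077] = 20.8489
Node 0 (S = 60): V_0 = 1/1.04·[0.3429·4.9508 + 0.6571·20.8489] = 14.8059

£14.81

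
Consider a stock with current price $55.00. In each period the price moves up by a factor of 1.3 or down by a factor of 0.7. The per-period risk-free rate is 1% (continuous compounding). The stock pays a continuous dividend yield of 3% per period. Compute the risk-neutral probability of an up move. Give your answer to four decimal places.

Per-period risk-free factor R = e^0.01 = 1.0101; dividend-adjusted growth = e^(0.01−0.03) = 0.9802.
Risk-neutral probability p = (0.9802 − 0.7)/(1.3 − 0.7) = 0.2802/0.6000 = 0.4670

p = 0.4670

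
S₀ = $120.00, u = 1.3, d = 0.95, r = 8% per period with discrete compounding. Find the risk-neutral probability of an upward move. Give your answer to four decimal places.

p = 0.3714

Risk-neutral probability p = (1 + 0.08 − 0.95)/(1.3 − 0.95) = 0.1300/0.3500 = 0.3714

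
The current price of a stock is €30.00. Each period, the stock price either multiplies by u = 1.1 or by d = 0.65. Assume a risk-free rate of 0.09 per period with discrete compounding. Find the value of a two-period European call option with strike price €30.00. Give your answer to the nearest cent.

Risk-neutral probability p = (1 + 0.09 − 0.65)/(1.1 − 0.65) = 0.4400/0.4500 = 0.9778
Terminal stock prices: S_uu = 36.3, S_ud = 21.45, S_dd = 12.68
Terminal payoffs (S − K): max(6.3, 0) = 6.3, max(-8.55, 0) = 0, max(-17.32, 0) = 0
Node u (S = 33): V_u = 1/1.09·[0.9778·6.3000 + 0.0222·0.0000] = 5.6514
Node d (S = 19.5): V_d = 1/1.09·[0.9778·0.0000 + 0.0222·0.0000] = 0.0000
Node 0 (S = 30): V_0 = 1/1.09·[0.9778·5.6514 + 0.0222·0.0000] = 5.0695

€5.07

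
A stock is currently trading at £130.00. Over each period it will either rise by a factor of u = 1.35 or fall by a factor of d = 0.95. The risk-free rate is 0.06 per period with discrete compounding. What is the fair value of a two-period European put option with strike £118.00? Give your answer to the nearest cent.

Risk-neutral probability p = (1 + 0.06 − 0.95)/(1.35 − 0.95) = 0.1100/0.4000 = 0.2750
Terminal stock prices: S_uu = 236.9, S_ud = 166.7, S_dd = 117.3
Terminal payoffs (K − S): max(-118.9, 0) = 0, max(-48.72, 0) = 0, max(0.675, 0) = 0.675
Node u (S = 175.5): V_u = 1/1.06·[0.2750·0.0000 + 0.7250·0.0000] = 0.0000
Node d (S = 123.5): V_d = 1/1.06·[0.2750·0.0000 + 0.7250·0.6750] = 0.4617
Node 0 (S = 130): V_0 = 1/1.06·[0.2750·0.0000 + 0.7250·0.4617] = 0.3158

£0.32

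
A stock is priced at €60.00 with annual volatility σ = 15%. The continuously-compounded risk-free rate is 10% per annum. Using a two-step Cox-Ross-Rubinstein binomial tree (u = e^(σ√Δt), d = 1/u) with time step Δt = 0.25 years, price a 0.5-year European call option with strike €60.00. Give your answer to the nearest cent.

€3.90

CRR parameters: u = e^(σ√Δt) = e^(0.15·√0.25) = 1.0779, d = 1/u = 0.9277
Per-period rate: rΔt = 0.1·0.25 = 0.025, so R = e^0.025 = 1.0253
Risk-neutral probability p = (e^0.025 − 0.9277)/(1.0779 − 0.9277) = 0.0976/0.1501 = 0.6499
Terminal stock prices: S_uu = 69.71, S_ud = 60, S_dd = 51.64
Terminal payoffs (S − K): max(9.71, 0) = 9.71, max(0, 0) = 0, max(-8.358, 0) = 0
Node u (S = 64.67): V_u = e^(−0.025)·[0.6499·9.7101 + 0.3501·0.0000] = 6.1545
Node d (S = 55.66): V_d = e^(−0.025)·[0.6499·0.0000 + 0.3501·0.0000] = 0.0000
Node 0 (S = 60): V_0 = e^(−0.025)·[0.6499·6.1545 + 0.3501·0.0000] = 3.9008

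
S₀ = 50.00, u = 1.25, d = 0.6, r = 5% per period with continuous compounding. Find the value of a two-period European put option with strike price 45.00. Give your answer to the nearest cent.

Risk-neutral probability p = (e^0.05 − 0.6)/(1.25 − 0.6) = 0.4513/0.6500 = 0.6943
Terminal stock prices: S_uu = 78.12, S_ud = 37.5, S_dd = 18
Terminal payoffs (K − S): max(-33.12, 0) = 0, max(7.5, 0) = 7.5, max(27, 0) = 27
Node u (S = 62.5): V_u = e^(−0.05)·[0.6943·0.0000 + 0.3057·7.5000] = 2.1812
Node d (S = 30): V_d = e^(−0.05)·[0.6943·7.5000 + 0.3057·27.0000] = 12.8053
Node 0 (S = 50): V_0 = e^(−0.05)·[0.6943·2.1812 + 0.3057·12.8053] = 5.1646

5.16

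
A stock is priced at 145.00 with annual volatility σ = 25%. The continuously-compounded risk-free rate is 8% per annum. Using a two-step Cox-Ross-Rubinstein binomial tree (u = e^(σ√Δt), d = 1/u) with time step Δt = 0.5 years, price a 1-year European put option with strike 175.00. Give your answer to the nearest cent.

26.02

CRR parameters: u = e^(σ√Δt) = e^(0.25·√0.5) = 1.1934, d = 1/u = 0.8380
Per-period rate: rΔt = 0.08·0.5 = 0.04, so R = e^0.04 = 1.0408
Risk-neutral probability p = (e^0.04 − 0.8380)/(1.1934 − 0.8380) = 0.2028/0.3554 = 0.5708
Terminal stock prices: S_uu = 206.5, S_ud = 145, S_dd = 101.8
Terminal payoffs (K − S): max(-31.5, 0) = 0, max(30, 0) = 30, max(73.18, 0) = 73.18
Node u (S = 173): V_u = e^(−0.04)·[0.5708·0.0000 + 0.4292·30.0000] = 12.3725
Node d (S = 121.5): V_d = e^(−0.04)·[0.5708·30.0000 + 0.4292·73.1827] = 46.6330
Node 0 (S = 145): V_0 = e^(−0.04)·[0.5708·12.3725 + 0.4292·46.6330] = 26.0170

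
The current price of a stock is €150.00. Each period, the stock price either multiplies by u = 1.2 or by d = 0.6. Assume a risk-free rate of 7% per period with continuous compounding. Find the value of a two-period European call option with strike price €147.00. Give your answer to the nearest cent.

€37.20

Risk-neutral probability p = (e^0.07 − 0.6)/(1.2 − 0.6) = 0.4725/0.6000 = 0.7875
Terminal stock prices: S_uu = 216, S_ud = 108, S_dd = 54
Terminal payoffs (S − K): max(69, 0) = 69, max(-39, 0) = 0, max(-93, 0) = 0
Node u (S = 180): V_u = e^(−0.07)·[0.7875·69.0000 + 0.2125·0.0000] = 50.6648
Node d (S = 90): V_d = e^(−0.07)·[0.7875·0.0000 + 0.2125·0.0000] = 0.0000
Node 0 (S = 150): V_0 = e^(−0.07)·[0.7875·50.6648 + 0.2125·0.0000] = 37.2018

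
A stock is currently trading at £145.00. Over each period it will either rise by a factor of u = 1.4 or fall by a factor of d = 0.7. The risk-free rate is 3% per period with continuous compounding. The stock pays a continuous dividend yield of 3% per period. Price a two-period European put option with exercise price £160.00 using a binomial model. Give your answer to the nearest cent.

£35.61

Per-period risk-free factor R = e^0.03 = 1.0305; dividend-adjusted growth = e^(0.03−0.03) = 1.0000.
Risk-neutral probability p = (1.0000 − 0.7)/(1.4 − 0.7) = 0.3000/0.7000 = 0.4286
Terminal stock prices: S_uu = 284.2, S_ud = 142.1, S_dd = 71.05
Terminal payoffs (K − S): max(-124.2, 0) = 0, max(17.9, 0) = 17.9, max(88.95, 0) = 88.95
Node u (S = 203): V_u = e^(−0.03)·[0.4286·0.0000 + 0.5714·17.9000] = 9.9263
Node d (S = 101.5): V_d = e^(−0.03)·[0.4286·17.9000 + 0.5714·88.9500] = 56.7711
Node 0 (S = 145): V_0 = e^(−0.03)·[0.4286·9.9263 + 0.5714·56.7711] = 35.6102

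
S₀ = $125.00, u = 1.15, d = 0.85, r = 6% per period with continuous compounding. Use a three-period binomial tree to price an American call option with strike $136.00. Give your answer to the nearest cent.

$17.57

Risk-neutral probability p = (e^0.06 − 0.85)/(1.15 − 0.85) = 0.2118/0.3000 = 0.7061
Terminal stock prices: S_uuu = 190.1, S_uud = 140.5, S_udd = 103.9, S_ddd = 76.77
Terminal payoffs (S − K): max(54.11, 0) = 54.11, max(4.516, 0) = 4.516, max(-32.14, 0) = 0, max(-59.23, 0) = 0
Node uu (S = 165.3): continuation = e^(−0.06)·[0.7061·54.1094 + 0.2939·4.5156] = 37.2325; exercise value = 29.3125 ≤ continuation, so V_uu = 37.2325
Node ud (S = 122.2): continuation = e^(−0.06)·[0.7061·4.5156 + 0.2939·0.0000] = 3.0029; exercise value = 0.0000 ≤ continuation, so V_ud = 3.0029
Node dd (S = 90.31): continuation = e^(−0.06)·[0.7061·0.0000 + 0.2939·0.0000] = 0.0000; exercise value = 0.0000 ≤ continuation, so V_dd = 0.0000
Node u (S = 143.8): continuation = e^(−0.06)·[0.7061·37.2325 + 0.2939·3.0029] = 25.5907; exercise value = 7.7500 ≤ continuation, so V_u = 25.5907
Node d (S = 106.2): continuation = e^(−0.06)·[0.7061·3.0029 + 0.2939·0.0000] = 1.9969; exercise value = 0.0000 ≤ continuation, so V_d = 1.9969
Node 0 (S = 125): continuation = e^(−0.06)·[0.7061·25.5907 + 0.2939·1.9969] = 17.5705; exercise value = 0.0000 ≤ continuation, so V_0 = 17.5705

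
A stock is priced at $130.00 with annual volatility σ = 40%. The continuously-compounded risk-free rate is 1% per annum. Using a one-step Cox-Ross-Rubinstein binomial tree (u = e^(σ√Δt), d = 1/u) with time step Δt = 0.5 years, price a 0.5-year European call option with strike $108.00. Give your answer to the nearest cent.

CRR parameters: u = e^(σ√Δt) = e^(0.4·√0.5) = 1.3269, d = 1/u = 0.7536
Per-period rate: rΔt = 0.01·0.5 = 0.005, so R = e^0.005 = 1.0050
Risk-neutral probability p = (e^0.005 − 0.7536)/(1.3269 − 0.7536) = 0.2514/0.5733 = 0.4385
Terminal stock prices: S_u = 172.5, S_d = 97.97
Terminal payoffs (S − K): max(64.5, 0) = 64.5, max(-10.03, 0) = 0
Node 0 (S = 130): V_0 = e^(−0.005)·[0.4385·64.4965 + 0.5615·0.0000] = 28.1407

$28.14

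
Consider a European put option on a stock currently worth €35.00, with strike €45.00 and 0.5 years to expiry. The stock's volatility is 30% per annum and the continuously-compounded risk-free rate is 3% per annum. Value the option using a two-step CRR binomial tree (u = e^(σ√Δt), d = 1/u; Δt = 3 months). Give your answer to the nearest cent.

CRR parameters: u = e^(σ√Δt) = e^(0.3·√0.25) = 1.1618, d = 1/u = 0.8607
Per-period rate: rΔt = 0.03·0.25 = 0.0075, so R = e^0.0075 = 1.0075
Risk-neutral probability p = (e^0.0075 − 0.8607)/(1.1618 − 0.8607) = 0.1468/0.3011 = 0.4876
Terminal stock prices: S_uu = 47.25, S_ud = 35, S_dd = 25.93
Terminal payoffs (K − S): max(-2.245, 0) = 0, max(10, 0) = 10, max(19.07, 0) = 19.07
Node u (S = 40.66): V_u = e^(−0.0075)·[0.4876·0.0000 + 0.5124·10.0000] = 5.0860
Node d (S = 30.12): V_d = e^(−0.0075)·[0.4876·10.0000 + 0.5124·19.0714] = 14.5390
Node 0 (S = 35): V_0 = e^(−0.0075)·[0.4876·5.0860 + 0.5124·14.5390] = 9.8558

€9.86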